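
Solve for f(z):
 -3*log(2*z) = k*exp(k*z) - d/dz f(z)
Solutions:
 f(z) = C1 + 3*z*log(z) + 3*z*(-1 + log(2)) + exp(k*z)


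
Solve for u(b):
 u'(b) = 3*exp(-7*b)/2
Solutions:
 u(b) = C1 - 3*exp(-7*b)/14


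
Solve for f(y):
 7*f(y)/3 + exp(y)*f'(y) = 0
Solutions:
 f(y) = C1*exp(7*exp(-y)/3)


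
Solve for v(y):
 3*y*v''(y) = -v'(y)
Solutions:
 v(y) = C1 + C2*y^(2/3)


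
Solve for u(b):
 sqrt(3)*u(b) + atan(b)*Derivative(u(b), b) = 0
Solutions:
 u(b) = C1*exp(-sqrt(3)*Integral(1/atan(b), b))


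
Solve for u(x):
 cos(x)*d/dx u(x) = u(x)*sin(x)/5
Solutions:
 u(x) = C1/cos(x)^(1/5)


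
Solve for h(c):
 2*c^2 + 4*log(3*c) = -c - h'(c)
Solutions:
 h(c) = C1 - 2*c^3/3 - c^2/2 - 4*c*log(c) - c*log(81) + 4*c


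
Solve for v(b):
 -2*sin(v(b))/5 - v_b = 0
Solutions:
 2*b/5 + log(cos(v(b)) - 1)/2 - log(cos(v(b)) + 1)/2 = C1


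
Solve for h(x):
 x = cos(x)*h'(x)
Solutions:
 h(x) = C1 + Integral(x/cos(x), x)


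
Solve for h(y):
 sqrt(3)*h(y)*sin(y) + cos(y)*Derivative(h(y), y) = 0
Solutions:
 h(y) = C1*cos(y)^(sqrt(3))


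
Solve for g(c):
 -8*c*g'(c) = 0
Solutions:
 g(c) = C1


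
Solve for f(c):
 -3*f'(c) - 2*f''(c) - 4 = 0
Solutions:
 f(c) = C1 + C2*exp(-3*c/2) - 4*c/3


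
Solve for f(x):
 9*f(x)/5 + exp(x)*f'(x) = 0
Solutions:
 f(x) = C1*exp(9*exp(-x)/5)


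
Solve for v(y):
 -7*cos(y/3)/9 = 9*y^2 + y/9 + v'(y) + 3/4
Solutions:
 v(y) = C1 - 3*y^3 - y^2/18 - 3*y/4 - 7*sin(y/3)/3


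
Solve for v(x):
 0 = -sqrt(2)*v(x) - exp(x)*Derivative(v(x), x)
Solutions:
 v(x) = C1*exp(sqrt(2)*exp(-x))


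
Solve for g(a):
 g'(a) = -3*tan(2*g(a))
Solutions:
 g(a) = -asin(C1*exp(-6*a))/2 + pi/2
 g(a) = asin(C1*exp(-6*a))/2


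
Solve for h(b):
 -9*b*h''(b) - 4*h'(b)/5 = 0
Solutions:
 h(b) = C1 + C2*b^(41/45)


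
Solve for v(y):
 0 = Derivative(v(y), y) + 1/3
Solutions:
 v(y) = C1 - y/3


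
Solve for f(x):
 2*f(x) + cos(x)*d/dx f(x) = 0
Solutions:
 f(x) = C1*(sin(x) - 1)/(sin(x) + 1)


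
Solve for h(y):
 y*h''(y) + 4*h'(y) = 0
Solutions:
 h(y) = C1 + C2/y^3


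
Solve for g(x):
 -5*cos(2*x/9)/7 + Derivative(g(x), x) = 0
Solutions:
 g(x) = C1 + 45*sin(2*x/9)/14


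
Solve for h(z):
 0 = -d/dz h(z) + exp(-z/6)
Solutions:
 h(z) = C1 - 6*exp(-z/6)


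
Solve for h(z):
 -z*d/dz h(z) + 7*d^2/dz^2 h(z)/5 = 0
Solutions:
 h(z) = C1 + C2*erfi(sqrt(70)*z/14)


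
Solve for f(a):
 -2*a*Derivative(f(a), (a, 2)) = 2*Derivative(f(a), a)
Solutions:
 f(a) = C1 + C2*log(a)


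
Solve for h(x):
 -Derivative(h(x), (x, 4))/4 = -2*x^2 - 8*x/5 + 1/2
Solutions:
 h(x) = C1 + C2*x + C3*x^2 + C4*x^3 + x^6/45 + 4*x^5/75 - x^4/12


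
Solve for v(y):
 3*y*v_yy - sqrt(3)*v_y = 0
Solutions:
 v(y) = C1 + C2*y^(sqrt(3)/3 + 1)


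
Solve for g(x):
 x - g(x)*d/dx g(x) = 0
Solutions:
 g(x) = -sqrt(C1 + x^2)
 g(x) = sqrt(C1 + x^2)


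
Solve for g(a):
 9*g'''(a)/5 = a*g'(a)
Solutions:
 g(a) = C1 + Integral(C2*airyai(15^(1/3)*a/3) + C3*airybi(15^(1/3)*a/3), a)


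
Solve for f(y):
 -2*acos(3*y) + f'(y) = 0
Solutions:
 f(y) = C1 + 2*y*acos(3*y) - 2*sqrt(1 - 9*y^2)/3


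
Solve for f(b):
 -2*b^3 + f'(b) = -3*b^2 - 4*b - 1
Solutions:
 f(b) = C1 + b^4/2 - b^3 - 2*b^2 - b


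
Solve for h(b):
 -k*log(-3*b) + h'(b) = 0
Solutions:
 h(b) = C1 + b*k*log(-b) + b*k*(-1 + log(3))


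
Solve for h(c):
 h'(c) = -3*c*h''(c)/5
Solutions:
 h(c) = C1 + C2/c^(2/3)


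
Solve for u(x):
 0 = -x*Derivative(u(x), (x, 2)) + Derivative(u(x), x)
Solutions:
 u(x) = C1 + C2*x^2


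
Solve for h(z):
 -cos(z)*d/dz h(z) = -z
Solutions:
 h(z) = C1 + Integral(z/cos(z), z)


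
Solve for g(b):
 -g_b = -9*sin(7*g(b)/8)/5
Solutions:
 -9*b/5 + 4*log(cos(7*g(b)/8) - 1)/7 - 4*log(cos(7*g(b)/8) + 1)/7 = C1


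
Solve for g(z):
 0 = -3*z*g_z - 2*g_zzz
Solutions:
 g(z) = C1 + Integral(C2*airyai(-2^(2/3)*3^(1/3)*z/2) + C3*airybi(-2^(2/3)*3^(1/3)*z/2), z)


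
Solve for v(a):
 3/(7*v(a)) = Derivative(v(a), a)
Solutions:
 v(a) = -sqrt(C1 + 42*a)/7
 v(a) = sqrt(C1 + 42*a)/7


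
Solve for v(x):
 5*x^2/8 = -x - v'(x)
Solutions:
 v(x) = C1 - 5*x^3/24 - x^2/2


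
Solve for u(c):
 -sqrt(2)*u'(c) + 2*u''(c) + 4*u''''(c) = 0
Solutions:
 u(c) = C1 + C2*exp(2^(1/6)*3^(1/3)*c*(-(9 + sqrt(93))^(1/3) + 2^(2/3)*3^(1/3)/(9 + sqrt(93))^(1/3))/12)*sin(6^(1/6)*c*(3*2^(2/3)/(9 + sqrt(93))^(1/3) + 3^(2/3)*(9 + sqrt(93))^(1/3))/12) + C3*exp(2^(1/6)*3^(1/3)*c*(-(9 + sqrt(93))^(1/3) + 2^(2/3)*3^(1/3)/(9 + sqrt(93))^(1/3))/12)*cos(6^(1/6)*c*(3*2^(2/3)/(9 + sqrt(93))^(1/3) + 3^(2/3)*(9 + sqrt(93))^(1/3))/12) + C4*exp(-2^(1/6)*3^(1/3)*c*(-(9 + sqrt(93))^(1/3) + 2^(2/3)*3^(1/3)/(9 + sqrt(93))^(1/3))/6)


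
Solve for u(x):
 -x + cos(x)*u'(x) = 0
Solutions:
 u(x) = C1 + Integral(x/cos(x), x)


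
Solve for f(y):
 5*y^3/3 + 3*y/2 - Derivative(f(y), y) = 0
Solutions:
 f(y) = C1 + 5*y^4/12 + 3*y^2/4


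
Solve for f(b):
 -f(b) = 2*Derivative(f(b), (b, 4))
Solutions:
 f(b) = (C1*sin(2^(1/4)*b/2) + C2*cos(2^(1/4)*b/2))*exp(-2^(1/4)*b/2) + (C3*sin(2^(1/4)*b/2) + C4*cos(2^(1/4)*b/2))*exp(2^(1/4)*b/2)


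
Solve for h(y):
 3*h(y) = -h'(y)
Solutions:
 h(y) = C1*exp(-3*y)


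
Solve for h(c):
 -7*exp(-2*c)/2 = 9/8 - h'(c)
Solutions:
 h(c) = C1 + 9*c/8 - 7*exp(-2*c)/4


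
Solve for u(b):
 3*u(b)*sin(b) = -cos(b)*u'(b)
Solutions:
 u(b) = C1*cos(b)^3


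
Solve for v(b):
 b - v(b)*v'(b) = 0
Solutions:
 v(b) = -sqrt(C1 + b^2)
 v(b) = sqrt(C1 + b^2)


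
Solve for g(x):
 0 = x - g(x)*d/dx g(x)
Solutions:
 g(x) = -sqrt(C1 + x^2)
 g(x) = sqrt(C1 + x^2)


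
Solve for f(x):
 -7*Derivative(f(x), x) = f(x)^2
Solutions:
 f(x) = 7/(C1 + x)


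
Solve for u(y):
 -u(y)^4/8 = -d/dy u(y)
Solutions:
 u(y) = 2*(-1/(C1 + 3*y))^(1/3)
 u(y) = (-1/(C1 + y))^(1/3)*(-3^(2/3)/3 - 3^(1/6)*I)
 u(y) = (-1/(C1 + y))^(1/3)*(-3^(2/3)/3 + 3^(1/6)*I)


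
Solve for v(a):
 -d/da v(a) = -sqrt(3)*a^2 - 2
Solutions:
 v(a) = C1 + sqrt(3)*a^3/3 + 2*a


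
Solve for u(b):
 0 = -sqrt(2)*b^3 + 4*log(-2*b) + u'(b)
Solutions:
 u(b) = C1 + sqrt(2)*b^4/4 - 4*b*log(-b) + 4*b*(1 - log(2))


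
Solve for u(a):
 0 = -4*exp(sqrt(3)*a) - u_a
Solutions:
 u(a) = C1 - 4*sqrt(3)*exp(sqrt(3)*a)/3


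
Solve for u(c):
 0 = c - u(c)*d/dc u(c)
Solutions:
 u(c) = -sqrt(C1 + c^2)
 u(c) = sqrt(C1 + c^2)


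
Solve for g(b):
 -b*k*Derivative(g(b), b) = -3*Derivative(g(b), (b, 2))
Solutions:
 g(b) = Piecewise((-sqrt(6)*sqrt(pi)*C1*erf(sqrt(6)*b*sqrt(-k)/6)/(2*sqrt(-k)) - C2, (k > 0) | (k < 0)), (-C1*b - C2, True))


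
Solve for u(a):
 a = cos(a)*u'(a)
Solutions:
 u(a) = C1 + Integral(a/cos(a), a)


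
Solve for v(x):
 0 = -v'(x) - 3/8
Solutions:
 v(x) = C1 - 3*x/8


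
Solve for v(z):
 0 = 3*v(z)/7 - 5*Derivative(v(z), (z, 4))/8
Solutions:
 v(z) = C1*exp(-24^(1/4)*35^(3/4)*z/35) + C2*exp(24^(1/4)*35^(3/4)*z/35) + C3*sin(24^(1/4)*35^(3/4)*z/35) + C4*cos(24^(1/4)*35^(3/4)*z/35)


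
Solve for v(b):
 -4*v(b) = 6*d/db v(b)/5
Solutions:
 v(b) = C1*exp(-10*b/3)


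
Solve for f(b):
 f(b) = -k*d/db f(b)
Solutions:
 f(b) = C1*exp(-b/k)


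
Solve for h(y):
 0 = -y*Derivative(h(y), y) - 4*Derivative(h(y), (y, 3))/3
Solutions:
 h(y) = C1 + Integral(C2*airyai(-6^(1/3)*y/2) + C3*airybi(-6^(1/3)*y/2), y)


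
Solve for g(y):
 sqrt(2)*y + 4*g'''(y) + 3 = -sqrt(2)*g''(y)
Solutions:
 g(y) = C1 + C2*y + C3*exp(-sqrt(2)*y/4) - y^3/6 + sqrt(2)*y^2/4


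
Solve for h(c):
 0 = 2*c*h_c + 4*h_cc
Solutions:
 h(c) = C1 + C2*erf(c/2)


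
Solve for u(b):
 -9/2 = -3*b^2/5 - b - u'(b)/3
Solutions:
 u(b) = C1 - 3*b^3/5 - 3*b^2/2 + 27*b/2


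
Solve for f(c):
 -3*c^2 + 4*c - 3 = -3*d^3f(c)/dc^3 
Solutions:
 f(c) = C1 + C2*c + C3*c^2 + c^5/60 - c^4/18 + c^3/6


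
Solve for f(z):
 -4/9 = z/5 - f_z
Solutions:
 f(z) = C1 + z^2/10 + 4*z/9


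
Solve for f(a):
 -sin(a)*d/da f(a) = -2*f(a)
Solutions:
 f(a) = C1*(cos(a) - 1)/(cos(a) + 1)


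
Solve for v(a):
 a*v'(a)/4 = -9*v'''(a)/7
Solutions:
 v(a) = C1 + Integral(C2*airyai(-42^(1/3)*a/6) + C3*airybi(-42^(1/3)*a/6), a)


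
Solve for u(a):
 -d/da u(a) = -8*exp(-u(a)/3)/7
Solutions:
 u(a) = 3*log(C1 + 8*a/21)


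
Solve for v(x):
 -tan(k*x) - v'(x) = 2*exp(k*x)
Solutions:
 v(x) = C1 - 2*Piecewise((exp(k*x)/k, Ne(k, 0)), (x, True)) - Piecewise((-log(cos(k*x))/k, Ne(k, 0)), (0, True))


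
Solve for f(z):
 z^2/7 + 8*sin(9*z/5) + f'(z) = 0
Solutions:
 f(z) = C1 - z^3/21 + 40*cos(9*z/5)/9


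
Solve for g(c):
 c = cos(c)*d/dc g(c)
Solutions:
 g(c) = C1 + Integral(c/cos(c), c)


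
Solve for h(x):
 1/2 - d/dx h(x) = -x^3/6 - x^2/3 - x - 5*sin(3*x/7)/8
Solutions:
 h(x) = C1 + x^4/24 + x^3/9 + x^2/2 + x/2 - 35*cos(3*x/7)/24


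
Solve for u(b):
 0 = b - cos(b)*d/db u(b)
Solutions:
 u(b) = C1 + Integral(b/cos(b), b)


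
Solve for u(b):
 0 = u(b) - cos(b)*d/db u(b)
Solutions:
 u(b) = C1*sqrt(sin(b) + 1)/sqrt(sin(b) - 1)


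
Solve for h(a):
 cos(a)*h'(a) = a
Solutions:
 h(a) = C1 + Integral(a/cos(a), a)


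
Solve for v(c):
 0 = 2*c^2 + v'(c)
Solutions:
 v(c) = C1 - 2*c^3/3


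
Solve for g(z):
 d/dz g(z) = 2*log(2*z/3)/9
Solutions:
 g(z) = C1 + 2*z*log(z)/9 - 2*z*log(3)/9 - 2*z/9 + 2*z*log(2)/9


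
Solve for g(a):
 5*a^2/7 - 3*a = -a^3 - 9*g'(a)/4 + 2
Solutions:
 g(a) = C1 - a^4/9 - 20*a^3/189 + 2*a^2/3 + 8*a/9


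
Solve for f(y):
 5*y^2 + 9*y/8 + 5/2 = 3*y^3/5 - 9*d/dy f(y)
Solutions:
 f(y) = C1 + y^4/60 - 5*y^3/27 - y^2/16 - 5*y/18


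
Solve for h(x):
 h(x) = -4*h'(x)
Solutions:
 h(x) = C1*exp(-x/4)


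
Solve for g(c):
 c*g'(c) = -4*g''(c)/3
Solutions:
 g(c) = C1 + C2*erf(sqrt(6)*c/4)


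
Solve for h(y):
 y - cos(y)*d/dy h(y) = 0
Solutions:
 h(y) = C1 + Integral(y/cos(y), y)


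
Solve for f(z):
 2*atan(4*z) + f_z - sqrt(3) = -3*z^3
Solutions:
 f(z) = C1 - 3*z^4/4 - 2*z*atan(4*z) + sqrt(3)*z + log(16*z^2 + 1)/4


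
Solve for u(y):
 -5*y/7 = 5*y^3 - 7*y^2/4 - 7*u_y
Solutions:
 u(y) = C1 + 5*y^4/28 - y^3/12 + 5*y^2/98


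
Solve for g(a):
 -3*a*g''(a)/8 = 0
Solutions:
 g(a) = C1 + C2*a


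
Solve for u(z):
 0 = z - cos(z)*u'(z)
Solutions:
 u(z) = C1 + Integral(z/cos(z), z)


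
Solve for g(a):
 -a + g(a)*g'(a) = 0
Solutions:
 g(a) = -sqrt(C1 + a^2)
 g(a) = sqrt(C1 + a^2)


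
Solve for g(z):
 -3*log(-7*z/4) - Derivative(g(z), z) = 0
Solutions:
 g(z) = C1 - 3*z*log(-z) + 3*z*(-log(7) + 1 + 2*log(2))


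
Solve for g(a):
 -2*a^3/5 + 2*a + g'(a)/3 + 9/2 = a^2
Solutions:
 g(a) = C1 + 3*a^4/10 + a^3 - 3*a^2 - 27*a/2


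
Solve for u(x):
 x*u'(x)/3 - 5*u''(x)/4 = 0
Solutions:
 u(x) = C1 + C2*erfi(sqrt(30)*x/15)


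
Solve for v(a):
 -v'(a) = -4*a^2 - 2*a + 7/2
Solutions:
 v(a) = C1 + 4*a^3/3 + a^2 - 7*a/2


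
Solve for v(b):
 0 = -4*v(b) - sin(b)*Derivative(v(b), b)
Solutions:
 v(b) = C1*(cos(b)^2 + 2*cos(b) + 1)/(cos(b)^2 - 2*cos(b) + 1)


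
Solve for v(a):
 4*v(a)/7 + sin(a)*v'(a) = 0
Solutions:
 v(a) = C1*(cos(a) + 1)^(2/7)/(cos(a) - 1)^(2/7)


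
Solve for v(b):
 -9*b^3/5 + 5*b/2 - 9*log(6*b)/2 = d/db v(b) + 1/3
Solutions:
 v(b) = C1 - 9*b^4/20 + 5*b^2/4 - 9*b*log(b)/2 - 9*b*log(6)/2 + 25*b/6


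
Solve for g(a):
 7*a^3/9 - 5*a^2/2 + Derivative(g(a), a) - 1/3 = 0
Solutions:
 g(a) = C1 - 7*a^4/36 + 5*a^3/6 + a/3


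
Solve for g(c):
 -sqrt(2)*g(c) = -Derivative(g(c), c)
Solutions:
 g(c) = C1*exp(sqrt(2)*c)


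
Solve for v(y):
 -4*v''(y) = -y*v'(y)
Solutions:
 v(y) = C1 + C2*erfi(sqrt(2)*y/4)


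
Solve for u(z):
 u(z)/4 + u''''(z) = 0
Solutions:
 u(z) = (C1*sin(z/2) + C2*cos(z/2))*exp(-z/2) + (C3*sin(z/2) + C4*cos(z/2))*exp(z/2)


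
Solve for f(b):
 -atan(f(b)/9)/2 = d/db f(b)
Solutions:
 Integral(1/atan(_y/9), (_y, f(b))) = C1 - b/2


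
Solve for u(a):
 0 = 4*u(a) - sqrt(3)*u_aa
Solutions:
 u(a) = C1*exp(-2*3^(3/4)*a/3) + C2*exp(2*3^(3/4)*a/3)


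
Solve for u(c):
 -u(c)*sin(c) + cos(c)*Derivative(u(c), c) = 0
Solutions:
 u(c) = C1/cos(c)


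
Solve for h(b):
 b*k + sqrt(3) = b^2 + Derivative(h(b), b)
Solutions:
 h(b) = C1 - b^3/3 + b^2*k/2 + sqrt(3)*b


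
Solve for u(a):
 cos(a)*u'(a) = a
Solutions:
 u(a) = C1 + Integral(a/cos(a), a)


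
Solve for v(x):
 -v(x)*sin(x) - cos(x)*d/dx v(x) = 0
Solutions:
 v(x) = C1*cos(x)


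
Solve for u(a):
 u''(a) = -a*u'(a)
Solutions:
 u(a) = C1 + C2*erf(sqrt(2)*a/2)


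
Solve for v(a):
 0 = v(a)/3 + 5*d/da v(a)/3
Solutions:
 v(a) = C1*exp(-a/5)


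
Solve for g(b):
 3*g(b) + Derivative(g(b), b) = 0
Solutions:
 g(b) = C1*exp(-3*b)


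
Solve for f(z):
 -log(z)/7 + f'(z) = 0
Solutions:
 f(z) = C1 + z*log(z)/7 - z/7


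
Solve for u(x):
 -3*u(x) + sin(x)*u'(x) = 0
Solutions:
 u(x) = C1*(cos(x) - 1)^(3/2)/(cos(x) + 1)^(3/2)


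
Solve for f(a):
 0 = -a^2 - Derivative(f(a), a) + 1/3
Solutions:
 f(a) = C1 - a^3/3 + a/3


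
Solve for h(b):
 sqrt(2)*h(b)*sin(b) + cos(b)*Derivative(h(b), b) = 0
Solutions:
 h(b) = C1*cos(b)^(sqrt(2))


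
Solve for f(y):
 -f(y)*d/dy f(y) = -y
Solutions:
 f(y) = -sqrt(C1 + y^2)
 f(y) = sqrt(C1 + y^2)


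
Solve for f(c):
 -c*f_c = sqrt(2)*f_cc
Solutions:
 f(c) = C1 + C2*erf(2^(1/4)*c/2)


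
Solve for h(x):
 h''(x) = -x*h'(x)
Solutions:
 h(x) = C1 + C2*erf(sqrt(2)*x/2)


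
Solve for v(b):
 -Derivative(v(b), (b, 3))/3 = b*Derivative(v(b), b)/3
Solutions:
 v(b) = C1 + Integral(C2*airyai(-b) + C3*airybi(-b), b)


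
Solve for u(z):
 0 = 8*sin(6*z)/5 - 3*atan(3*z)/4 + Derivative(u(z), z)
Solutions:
 u(z) = C1 + 3*z*atan(3*z)/4 - log(9*z^2 + 1)/8 + 4*cos(6*z)/15


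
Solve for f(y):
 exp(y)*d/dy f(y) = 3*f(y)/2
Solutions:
 f(y) = C1*exp(-3*exp(-y)/2)


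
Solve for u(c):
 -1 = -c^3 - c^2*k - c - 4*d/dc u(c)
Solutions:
 u(c) = C1 - c^4/16 - c^3*k/12 - c^2/8 + c/4


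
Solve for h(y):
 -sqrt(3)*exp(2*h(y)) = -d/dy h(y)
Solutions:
 h(y) = log(-sqrt(-1/(C1 + sqrt(3)*y))) - log(2)/2
 h(y) = log(-1/(C1 + sqrt(3)*y))/2 - log(2)/2


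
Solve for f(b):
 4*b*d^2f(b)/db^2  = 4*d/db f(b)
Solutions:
 f(b) = C1 + C2*b^2


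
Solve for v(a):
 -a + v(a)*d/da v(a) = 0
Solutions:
 v(a) = -sqrt(C1 + a^2)
 v(a) = sqrt(C1 + a^2)


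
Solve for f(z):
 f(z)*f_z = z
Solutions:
 f(z) = -sqrt(C1 + z^2)
 f(z) = sqrt(C1 + z^2)


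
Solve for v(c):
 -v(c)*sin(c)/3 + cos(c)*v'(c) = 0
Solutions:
 v(c) = C1/cos(c)^(1/3)


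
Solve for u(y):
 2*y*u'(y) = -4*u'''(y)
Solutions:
 u(y) = C1 + Integral(C2*airyai(-2^(2/3)*y/2) + C3*airybi(-2^(2/3)*y/2), y)


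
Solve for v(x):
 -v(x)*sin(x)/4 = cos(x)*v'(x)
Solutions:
 v(x) = C1*cos(x)^(1/4)


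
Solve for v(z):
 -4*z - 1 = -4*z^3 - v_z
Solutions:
 v(z) = C1 - z^4 + 2*z^2 + z


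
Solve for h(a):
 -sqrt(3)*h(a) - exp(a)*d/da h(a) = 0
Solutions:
 h(a) = C1*exp(sqrt(3)*exp(-a))


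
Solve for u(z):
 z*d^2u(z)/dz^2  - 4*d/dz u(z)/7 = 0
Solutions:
 u(z) = C1 + C2*z^(11/7)


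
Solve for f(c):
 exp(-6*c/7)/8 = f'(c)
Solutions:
 f(c) = C1 - 7*exp(-6*c/7)/48


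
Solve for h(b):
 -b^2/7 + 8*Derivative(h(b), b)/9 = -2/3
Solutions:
 h(b) = C1 + 3*b^3/56 - 3*b/4


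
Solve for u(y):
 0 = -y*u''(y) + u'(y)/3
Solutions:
 u(y) = C1 + C2*y^(4/3)


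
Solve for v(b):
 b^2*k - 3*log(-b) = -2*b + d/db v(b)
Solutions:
 v(b) = C1 + b^3*k/3 + b^2 - 3*b*log(-b) + 3*b


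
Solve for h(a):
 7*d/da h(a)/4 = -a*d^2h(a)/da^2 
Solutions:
 h(a) = C1 + C2/a^(3/4)


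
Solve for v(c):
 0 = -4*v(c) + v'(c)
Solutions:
 v(c) = C1*exp(4*c)


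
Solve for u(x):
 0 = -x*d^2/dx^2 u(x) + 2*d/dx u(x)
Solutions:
 u(x) = C1 + C2*x^3


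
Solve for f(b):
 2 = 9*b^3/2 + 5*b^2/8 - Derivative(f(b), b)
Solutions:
 f(b) = C1 + 9*b^4/8 + 5*b^3/24 - 2*b


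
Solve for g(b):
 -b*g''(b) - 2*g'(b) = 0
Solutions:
 g(b) = C1 + C2/b


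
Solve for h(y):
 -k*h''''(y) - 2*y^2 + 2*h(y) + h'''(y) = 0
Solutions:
 h(y) = C1*exp(y*Piecewise((-sqrt(-2^(1/3)*(k^(-3))^(1/3) + 1/(4*k^2))/2 - sqrt(2^(1/3)*(k^(-3))^(1/3) + 1/(2*k^2) - 1/(4*k^3*sqrt(-2^(1/3)*(k^(-3))^(1/3) + 1/(4*k^2))))/2 + 1/(4*k), Eq(1/k, 0)), (-sqrt(2*(sqrt(8/(27*k^3) + 1/(64*k^6)) - 1/(8*k^3))^(1/3) - 4/(3*k*(sqrt(8/(27*k^3) + 1/(64*k^6)) - 1/(8*k^3))^(1/3)) + 1/(4*k^2))/2 - sqrt(-2*(sqrt(8/(27*k^3) + 1/(64*k^6)) - 1/(8*k^3))^(1/3) + 4/(3*k*(sqrt(8/(27*k^3) + 1/(64*k^6)) - 1/(8*k^3))^(1/3)) + 1/(2*k^2) - 1/(4*k^3*sqrt(2*(sqrt(8/(27*k^3) + 1/(64*k^6)) - 1/(8*k^3))^(1/3) - 4/(3*k*(sqrt(8/(27*k^3) + 1/(64*k^6)) - 1/(8*k^3))^(1/3)) + 1/(4*k^2))))/2 + 1/(4*k), True))) + C2*exp(y*Piecewise((-sqrt(-2^(1/3)*(k^(-3))^(1/3) + 1/(4*k^2))/2 + sqrt(2^(1/3)*(k^(-3))^(1/3) + 1/(2*k^2) - 1/(4*k^3*sqrt(-2^(1/3)*(k^(-3))^(1/3) + 1/(4*k^2))))/2 + 1/(4*k), Eq(1/k, 0)), (-sqrt(2*(sqrt(8/(27*k^3) + 1/(64*k^6)) - 1/(8*k^3))^(1/3) - 4/(3*k*(sqrt(8/(27*k^3) + 1/(64*k^6)) - 1/(8*k^3))^(1/3)) + 1/(4*k^2))/2 + sqrt(-2*(sqrt(8/(27*k^3) + 1/(64*k^6)) - 1/(8*k^3))^(1/3) + 4/(3*k*(sqrt(8/(27*k^3) + 1/(64*k^6)) - 1/(8*k^3))^(1/3)) + 1/(2*k^2) - 1/(4*k^3*sqrt(2*(sqrt(8/(27*k^3) + 1/(64*k^6)) - 1/(8*k^3))^(1/3) - 4/(3*k*(sqrt(8/(27*k^3) + 1/(64*k^6)) - 1/(8*k^3))^(1/3)) + 1/(4*k^2))))/2 + 1/(4*k), True))) + C3*exp(y*Piecewise((sqrt(-2^(1/3)*(k^(-3))^(1/3) + 1/(4*k^2))/2 - sqrt(2^(1/3)*(k^(-3))^(1/3) + 1/(2*k^2) + 1/(4*k^3*sqrt(-2^(1/3)*(k^(-3))^(1/3) + 1/(4*k^2))))/2 + 1/(4*k), Eq(1/k, 0)), (sqrt(2*(sqrt(8/(27*k^3) + 1/(64*k^6)) - 1/(8*k^3))^(1/3) - 4/(3*k*(sqrt(8/(27*k^3) + 1/(64*k^6)) - 1/(8*k^3))^(1/3)) + 1/(4*k^2))/2 - sqrt(-2*(sqrt(8/(27*k^3) + 1/(64*k^6)) - 1/(8*k^3))^(1/3) + 4/(3*k*(sqrt(8/(27*k^3) + 1/(64*k^6)) - 1/(8*k^3))^(1/3)) + 1/(2*k^2) + 1/(4*k^3*sqrt(2*(sqrt(8/(27*k^3) + 1/(64*k^6)) - 1/(8*k^3))^(1/3) - 4/(3*k*(sqrt(8/(27*k^3) + 1/(64*k^6)) - 1/(8*k^3))^(1/3)) + 1/(4*k^2))))/2 + 1/(4*k), True))) + C4*exp(y*Piecewise((sqrt(-2^(1/3)*(k^(-3))^(1/3) + 1/(4*k^2))/2 + sqrt(2^(1/3)*(k^(-3))^(1/3) + 1/(2*k^2) + 1/(4*k^3*sqrt(-2^(1/3)*(k^(-3))^(1/3) + 1/(4*k^2))))/2 + 1/(4*k), Eq(1/k, 0)), (sqrt(2*(sqrt(8/(27*k^3) + 1/(64*k^6)) - 1/(8*k^3))^(1/3) - 4/(3*k*(sqrt(8/(27*k^3) + 1/(64*k^6)) - 1/(8*k^3))^(1/3)) + 1/(4*k^2))/2 + sqrt(-2*(sqrt(8/(27*k^3) + 1/(64*k^6)) - 1/(8*k^3))^(1/3) + 4/(3*k*(sqrt(8/(27*k^3) + 1/(64*k^6)) - 1/(8*k^3))^(1/3)) + 1/(2*k^2) + 1/(4*k^3*sqrt(2*(sqrt(8/(27*k^3) + 1/(64*k^6)) - 1/(8*k^3))^(1/3) - 4/(3*k*(sqrt(8/(27*k^3) + 1/(64*k^6)) - 1/(8*k^3))^(1/3)) + 1/(4*k^2))))/2 + 1/(4*k), True))) + y^2


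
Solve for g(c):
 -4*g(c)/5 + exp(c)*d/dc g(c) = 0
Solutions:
 g(c) = C1*exp(-4*exp(-c)/5)


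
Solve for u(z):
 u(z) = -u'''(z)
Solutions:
 u(z) = C3*exp(-z) + (C1*sin(sqrt(3)*z/2) + C2*cos(sqrt(3)*z/2))*exp(z/2)


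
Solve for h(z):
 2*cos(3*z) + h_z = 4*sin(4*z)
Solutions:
 h(z) = C1 - 2*sin(3*z)/3 - cos(4*z)


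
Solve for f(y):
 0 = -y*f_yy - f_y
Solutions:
 f(y) = C1 + C2*log(y)


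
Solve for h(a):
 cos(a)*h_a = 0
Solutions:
 h(a) = C1


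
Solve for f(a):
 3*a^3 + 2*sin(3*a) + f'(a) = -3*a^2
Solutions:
 f(a) = C1 - 3*a^4/4 - a^3 + 2*cos(3*a)/3


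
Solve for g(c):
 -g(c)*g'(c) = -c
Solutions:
 g(c) = -sqrt(C1 + c^2)
 g(c) = sqrt(C1 + c^2)


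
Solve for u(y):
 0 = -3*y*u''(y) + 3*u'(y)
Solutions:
 u(y) = C1 + C2*y^2


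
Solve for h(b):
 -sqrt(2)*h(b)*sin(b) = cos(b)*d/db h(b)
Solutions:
 h(b) = C1*cos(b)^(sqrt(2))


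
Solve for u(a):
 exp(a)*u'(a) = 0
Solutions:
 u(a) = C1


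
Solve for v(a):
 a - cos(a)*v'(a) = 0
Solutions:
 v(a) = C1 + Integral(a/cos(a), a)


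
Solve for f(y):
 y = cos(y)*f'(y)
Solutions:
 f(y) = C1 + Integral(y/cos(y), y)


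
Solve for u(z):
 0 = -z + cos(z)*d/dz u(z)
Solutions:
 u(z) = C1 + Integral(z/cos(z), z)


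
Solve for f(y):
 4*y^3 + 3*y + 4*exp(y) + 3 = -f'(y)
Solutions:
 f(y) = C1 - y^4 - 3*y^2/2 - 3*y - 4*exp(y)


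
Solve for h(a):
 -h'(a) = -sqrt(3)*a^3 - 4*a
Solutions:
 h(a) = C1 + sqrt(3)*a^4/4 + 2*a^2


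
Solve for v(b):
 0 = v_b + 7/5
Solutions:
 v(b) = C1 - 7*b/5


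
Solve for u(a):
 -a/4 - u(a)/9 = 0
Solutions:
 u(a) = -9*a/4


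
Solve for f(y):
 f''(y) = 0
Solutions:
 f(y) = C1 + C2*y


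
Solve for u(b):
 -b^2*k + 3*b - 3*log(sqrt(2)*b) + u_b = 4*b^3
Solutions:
 u(b) = C1 + b^4 + b^3*k/3 - 3*b^2/2 + 3*b*log(b) - 3*b + 3*b*log(2)/2


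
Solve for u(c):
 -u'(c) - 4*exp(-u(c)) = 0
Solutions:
 u(c) = log(C1 - 4*c)


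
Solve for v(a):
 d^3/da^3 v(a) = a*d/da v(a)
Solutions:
 v(a) = C1 + Integral(C2*airyai(a) + C3*airybi(a), a)


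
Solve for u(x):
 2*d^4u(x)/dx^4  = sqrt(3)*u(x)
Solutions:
 u(x) = C1*exp(-2^(3/4)*3^(1/8)*x/2) + C2*exp(2^(3/4)*3^(1/8)*x/2) + C3*sin(2^(3/4)*3^(1/8)*x/2) + C4*cos(2^(3/4)*3^(1/8)*x/2)


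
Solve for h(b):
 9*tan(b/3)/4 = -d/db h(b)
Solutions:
 h(b) = C1 + 27*log(cos(b/3))/4


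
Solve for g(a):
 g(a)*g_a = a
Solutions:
 g(a) = -sqrt(C1 + a^2)
 g(a) = sqrt(C1 + a^2)


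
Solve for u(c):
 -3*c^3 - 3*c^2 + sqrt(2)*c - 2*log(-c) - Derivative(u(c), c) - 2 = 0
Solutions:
 u(c) = C1 - 3*c^4/4 - c^3 + sqrt(2)*c^2/2 - 2*c*log(-c)


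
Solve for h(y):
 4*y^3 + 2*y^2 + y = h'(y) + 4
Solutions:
 h(y) = C1 + y^4 + 2*y^3/3 + y^2/2 - 4*y


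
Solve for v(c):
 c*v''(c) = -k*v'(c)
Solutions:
 v(c) = C1 + c^(1 - re(k))*(C2*sin(log(c)*Abs(im(k))) + C3*cos(log(c)*im(k)))


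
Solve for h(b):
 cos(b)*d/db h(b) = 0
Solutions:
 h(b) = C1


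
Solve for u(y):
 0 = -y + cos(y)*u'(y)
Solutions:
 u(y) = C1 + Integral(y/cos(y), y)


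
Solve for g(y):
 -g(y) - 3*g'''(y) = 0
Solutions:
 g(y) = C3*exp(-3^(2/3)*y/3) + (C1*sin(3^(1/6)*y/2) + C2*cos(3^(1/6)*y/2))*exp(3^(2/3)*y/6)


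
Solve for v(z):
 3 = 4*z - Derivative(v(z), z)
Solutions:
 v(z) = C1 + 2*z^2 - 3*z


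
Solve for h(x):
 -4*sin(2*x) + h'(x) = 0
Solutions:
 h(x) = C1 - 2*cos(2*x)


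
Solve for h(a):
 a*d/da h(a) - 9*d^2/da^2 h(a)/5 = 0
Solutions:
 h(a) = C1 + C2*erfi(sqrt(10)*a/6)


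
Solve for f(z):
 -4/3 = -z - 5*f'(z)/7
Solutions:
 f(z) = C1 - 7*z^2/10 + 28*z/15


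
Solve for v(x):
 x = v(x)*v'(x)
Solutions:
 v(x) = -sqrt(C1 + x^2)
 v(x) = sqrt(C1 + x^2)


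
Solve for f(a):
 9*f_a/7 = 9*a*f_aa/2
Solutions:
 f(a) = C1 + C2*a^(9/7)


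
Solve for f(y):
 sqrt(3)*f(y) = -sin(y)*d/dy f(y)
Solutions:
 f(y) = C1*(cos(y) + 1)^(sqrt(3)/2)/(cos(y) - 1)^(sqrt(3)/2)


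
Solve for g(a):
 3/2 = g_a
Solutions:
 g(a) = C1 + 3*a/2


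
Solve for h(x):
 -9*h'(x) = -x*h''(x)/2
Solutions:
 h(x) = C1 + C2*x^19


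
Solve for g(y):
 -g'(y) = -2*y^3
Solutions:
 g(y) = C1 + y^4/2


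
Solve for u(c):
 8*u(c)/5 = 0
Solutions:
 u(c) = 0


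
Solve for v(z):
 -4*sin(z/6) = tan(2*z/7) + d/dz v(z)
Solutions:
 v(z) = C1 + 7*log(cos(2*z/7))/2 + 24*cos(z/6)


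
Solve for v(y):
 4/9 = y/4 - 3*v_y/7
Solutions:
 v(y) = C1 + 7*y^2/24 - 28*y/27


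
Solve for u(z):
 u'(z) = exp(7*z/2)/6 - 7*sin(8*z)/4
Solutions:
 u(z) = C1 + exp(7*z/2)/21 + 7*cos(8*z)/32


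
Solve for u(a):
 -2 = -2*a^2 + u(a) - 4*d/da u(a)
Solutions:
 u(a) = C1*exp(a/4) + 2*a^2 + 16*a + 62


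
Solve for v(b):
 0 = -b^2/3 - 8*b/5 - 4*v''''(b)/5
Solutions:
 v(b) = C1 + C2*b + C3*b^2 + C4*b^3 - b^6/864 - b^5/60


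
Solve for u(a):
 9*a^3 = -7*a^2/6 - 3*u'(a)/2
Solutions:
 u(a) = C1 - 3*a^4/2 - 7*a^3/27


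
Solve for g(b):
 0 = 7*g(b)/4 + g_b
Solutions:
 g(b) = C1*exp(-7*b/4)


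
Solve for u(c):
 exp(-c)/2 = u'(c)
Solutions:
 u(c) = C1 - exp(-c)/2


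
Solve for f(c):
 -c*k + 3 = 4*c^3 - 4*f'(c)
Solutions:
 f(c) = C1 + c^4/4 + c^2*k/8 - 3*c/4


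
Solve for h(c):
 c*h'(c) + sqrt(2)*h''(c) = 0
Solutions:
 h(c) = C1 + C2*erf(2^(1/4)*c/2)


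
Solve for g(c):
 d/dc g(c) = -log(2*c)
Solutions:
 g(c) = C1 - c*log(c) - c*log(2) + c


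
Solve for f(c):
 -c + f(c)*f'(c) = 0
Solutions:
 f(c) = -sqrt(C1 + c^2)
 f(c) = sqrt(C1 + c^2)


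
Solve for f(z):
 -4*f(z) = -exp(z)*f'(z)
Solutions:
 f(z) = C1*exp(-4*exp(-z))


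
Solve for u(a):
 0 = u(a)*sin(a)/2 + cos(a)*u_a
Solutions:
 u(a) = C1*sqrt(cos(a))


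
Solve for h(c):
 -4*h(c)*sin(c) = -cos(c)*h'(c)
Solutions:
 h(c) = C1/cos(c)^4


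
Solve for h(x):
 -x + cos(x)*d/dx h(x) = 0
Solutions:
 h(x) = C1 + Integral(x/cos(x), x)


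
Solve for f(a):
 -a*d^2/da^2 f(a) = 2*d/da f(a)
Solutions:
 f(a) = C1 + C2/a


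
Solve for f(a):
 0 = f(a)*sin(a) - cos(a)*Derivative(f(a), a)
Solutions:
 f(a) = C1/cos(a)


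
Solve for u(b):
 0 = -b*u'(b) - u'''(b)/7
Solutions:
 u(b) = C1 + Integral(C2*airyai(-7^(1/3)*b) + C3*airybi(-7^(1/3)*b), b)


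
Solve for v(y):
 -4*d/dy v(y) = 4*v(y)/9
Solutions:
 v(y) = C1*exp(-y/9)


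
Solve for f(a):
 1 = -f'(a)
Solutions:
 f(a) = C1 - a


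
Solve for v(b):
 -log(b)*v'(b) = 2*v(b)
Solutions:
 v(b) = C1*exp(-2*li(b))


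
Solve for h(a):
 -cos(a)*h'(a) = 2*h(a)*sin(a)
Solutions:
 h(a) = C1*cos(a)^2


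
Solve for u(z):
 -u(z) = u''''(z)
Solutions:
 u(z) = (C1*sin(sqrt(2)*z/2) + C2*cos(sqrt(2)*z/2))*exp(-sqrt(2)*z/2) + (C3*sin(sqrt(2)*z/2) + C4*cos(sqrt(2)*z/2))*exp(sqrt(2)*z/2)


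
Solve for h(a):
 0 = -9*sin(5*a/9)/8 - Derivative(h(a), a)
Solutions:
 h(a) = C1 + 81*cos(5*a/9)/40


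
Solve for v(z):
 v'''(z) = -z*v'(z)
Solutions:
 v(z) = C1 + Integral(C2*airyai(-z) + C3*airybi(-z), z)


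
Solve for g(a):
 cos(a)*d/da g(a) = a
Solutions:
 g(a) = C1 + Integral(a/cos(a), a)


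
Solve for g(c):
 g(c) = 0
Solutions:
 g(c) = 0


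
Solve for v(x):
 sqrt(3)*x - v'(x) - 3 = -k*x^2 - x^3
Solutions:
 v(x) = C1 + k*x^3/3 + x^4/4 + sqrt(3)*x^2/2 - 3*x


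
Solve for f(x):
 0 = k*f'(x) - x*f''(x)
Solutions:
 f(x) = C1 + x^(re(k) + 1)*(C2*sin(log(x)*Abs(im(k))) + C3*cos(log(x)*im(k)))


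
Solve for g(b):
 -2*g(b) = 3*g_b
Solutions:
 g(b) = C1*exp(-2*b/3)


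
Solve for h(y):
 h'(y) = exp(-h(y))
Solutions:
 h(y) = log(C1 + y)


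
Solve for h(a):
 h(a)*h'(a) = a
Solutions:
 h(a) = -sqrt(C1 + a^2)
 h(a) = sqrt(C1 + a^2)


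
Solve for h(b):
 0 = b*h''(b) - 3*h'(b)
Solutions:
 h(b) = C1 + C2*b^4


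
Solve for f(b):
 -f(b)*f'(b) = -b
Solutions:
 f(b) = -sqrt(C1 + b^2)
 f(b) = sqrt(C1 + b^2)


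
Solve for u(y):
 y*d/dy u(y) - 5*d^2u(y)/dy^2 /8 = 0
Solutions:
 u(y) = C1 + C2*erfi(2*sqrt(5)*y/5)


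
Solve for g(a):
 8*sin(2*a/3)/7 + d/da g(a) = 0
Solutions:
 g(a) = C1 + 12*cos(2*a/3)/7


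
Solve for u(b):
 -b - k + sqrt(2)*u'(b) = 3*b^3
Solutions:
 u(b) = C1 + 3*sqrt(2)*b^4/8 + sqrt(2)*b^2/4 + sqrt(2)*b*k/2


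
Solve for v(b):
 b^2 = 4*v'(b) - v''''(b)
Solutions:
 v(b) = C1 + C4*exp(2^(2/3)*b) + b^3/12 + (C2*sin(2^(2/3)*sqrt(3)*b/2) + C3*cos(2^(2/3)*sqrt(3)*b/2))*exp(-2^(2/3)*b/2)


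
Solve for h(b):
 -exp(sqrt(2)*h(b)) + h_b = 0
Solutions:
 h(b) = sqrt(2)*(2*log(-1/(C1 + b)) - log(2))/4


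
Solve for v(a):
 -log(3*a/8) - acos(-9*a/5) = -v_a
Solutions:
 v(a) = C1 + a*log(a) + a*acos(-9*a/5) - 3*a*log(2) - a + a*log(3) + sqrt(25 - 81*a^2)/9


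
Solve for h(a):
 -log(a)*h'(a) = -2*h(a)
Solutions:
 h(a) = C1*exp(2*li(a))


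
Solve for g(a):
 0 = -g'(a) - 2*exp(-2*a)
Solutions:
 g(a) = C1 + exp(-2*a)


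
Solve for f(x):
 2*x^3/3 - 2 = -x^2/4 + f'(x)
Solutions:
 f(x) = C1 + x^4/6 + x^3/12 - 2*x


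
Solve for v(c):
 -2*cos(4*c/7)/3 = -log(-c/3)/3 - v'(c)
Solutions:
 v(c) = C1 - c*log(-c)/3 + c/3 + c*log(3)/3 + 7*sin(4*c/7)/6


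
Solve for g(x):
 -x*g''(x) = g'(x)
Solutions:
 g(x) = C1 + C2*log(x)


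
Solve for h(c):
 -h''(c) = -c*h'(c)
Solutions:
 h(c) = C1 + C2*erfi(sqrt(2)*c/2)


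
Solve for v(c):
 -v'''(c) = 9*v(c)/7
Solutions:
 v(c) = C3*exp(-21^(2/3)*c/7) + (C1*sin(3*3^(1/6)*7^(2/3)*c/14) + C2*cos(3*3^(1/6)*7^(2/3)*c/14))*exp(21^(2/3)*c/14)


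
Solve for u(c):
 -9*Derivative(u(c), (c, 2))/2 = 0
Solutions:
 u(c) = C1 + C2*c


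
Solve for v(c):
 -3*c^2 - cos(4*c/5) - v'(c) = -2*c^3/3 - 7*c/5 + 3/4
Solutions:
 v(c) = C1 + c^4/6 - c^3 + 7*c^2/10 - 3*c/4 - 5*sin(4*c/5)/4


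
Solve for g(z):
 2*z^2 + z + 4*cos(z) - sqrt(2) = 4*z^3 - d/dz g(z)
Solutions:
 g(z) = C1 + z^4 - 2*z^3/3 - z^2/2 + sqrt(2)*z - 4*sin(z)


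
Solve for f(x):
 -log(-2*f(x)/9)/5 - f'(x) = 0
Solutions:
 5*Integral(1/(log(-_y) - 2*log(3) + log(2)), (_y, f(x))) = C1 - x


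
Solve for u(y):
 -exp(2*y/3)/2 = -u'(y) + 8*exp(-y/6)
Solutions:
 u(y) = C1 + 3*exp(2*y/3)/4 - 48*exp(-y/6)


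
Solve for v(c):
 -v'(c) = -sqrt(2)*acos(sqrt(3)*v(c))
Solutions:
 Integral(1/acos(sqrt(3)*_y), (_y, v(c))) = C1 + sqrt(2)*c


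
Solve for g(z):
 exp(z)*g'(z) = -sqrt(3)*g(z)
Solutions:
 g(z) = C1*exp(sqrt(3)*exp(-z))


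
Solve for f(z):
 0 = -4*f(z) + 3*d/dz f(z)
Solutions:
 f(z) = C1*exp(4*z/3)


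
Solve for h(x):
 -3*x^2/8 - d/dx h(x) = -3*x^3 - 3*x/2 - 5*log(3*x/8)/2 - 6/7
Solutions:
 h(x) = C1 + 3*x^4/4 - x^3/8 + 3*x^2/4 + 5*x*log(x)/2 - 8*x*log(2) - 23*x/14 + x*log(6)/2 + 2*x*log(3)


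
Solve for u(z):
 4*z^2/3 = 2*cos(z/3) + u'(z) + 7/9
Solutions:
 u(z) = C1 + 4*z^3/9 - 7*z/9 - 6*sin(z/3)


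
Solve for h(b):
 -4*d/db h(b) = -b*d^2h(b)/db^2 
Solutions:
 h(b) = C1 + C2*b^5


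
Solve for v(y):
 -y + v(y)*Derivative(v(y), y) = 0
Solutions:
 v(y) = -sqrt(C1 + y^2)
 v(y) = sqrt(C1 + y^2)


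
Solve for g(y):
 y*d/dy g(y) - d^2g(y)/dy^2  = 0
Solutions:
 g(y) = C1 + C2*erfi(sqrt(2)*y/2)


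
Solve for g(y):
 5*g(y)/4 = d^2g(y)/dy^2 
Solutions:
 g(y) = C1*exp(-sqrt(5)*y/2) + C2*exp(sqrt(5)*y/2)


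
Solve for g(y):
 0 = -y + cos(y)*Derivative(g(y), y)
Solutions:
 g(y) = C1 + Integral(y/cos(y), y)


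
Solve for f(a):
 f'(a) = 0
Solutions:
 f(a) = C1


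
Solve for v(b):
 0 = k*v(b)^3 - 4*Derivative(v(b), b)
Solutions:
 v(b) = -sqrt(2)*sqrt(-1/(C1 + b*k))
 v(b) = sqrt(2)*sqrt(-1/(C1 + b*k))


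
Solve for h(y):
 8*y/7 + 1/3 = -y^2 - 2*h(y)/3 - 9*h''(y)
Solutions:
 h(y) = C1*sin(sqrt(6)*y/9) + C2*cos(sqrt(6)*y/9) - 3*y^2/2 - 12*y/7 + 40


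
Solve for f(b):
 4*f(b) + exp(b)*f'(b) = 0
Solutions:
 f(b) = C1*exp(4*exp(-b))


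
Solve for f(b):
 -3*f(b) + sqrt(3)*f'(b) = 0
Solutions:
 f(b) = C1*exp(sqrt(3)*b)


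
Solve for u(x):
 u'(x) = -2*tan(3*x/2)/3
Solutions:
 u(x) = C1 + 4*log(cos(3*x/2))/9


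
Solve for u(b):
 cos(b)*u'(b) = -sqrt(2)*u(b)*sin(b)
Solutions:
 u(b) = C1*cos(b)^(sqrt(2))


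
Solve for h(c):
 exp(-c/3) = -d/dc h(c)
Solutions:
 h(c) = C1 + 3*exp(-c/3)


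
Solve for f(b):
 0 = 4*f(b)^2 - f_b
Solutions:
 f(b) = -1/(C1 + 4*b)


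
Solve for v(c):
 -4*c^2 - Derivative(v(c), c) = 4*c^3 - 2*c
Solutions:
 v(c) = C1 - c^4 - 4*c^3/3 + c^2


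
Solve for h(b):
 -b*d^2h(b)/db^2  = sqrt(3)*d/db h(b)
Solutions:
 h(b) = C1 + C2*b^(1 - sqrt(3))


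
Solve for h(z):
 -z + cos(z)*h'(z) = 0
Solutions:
 h(z) = C1 + Integral(z/cos(z), z)


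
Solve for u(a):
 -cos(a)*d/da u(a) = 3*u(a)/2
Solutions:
 u(a) = C1*(sin(a) - 1)^(3/4)/(sin(a) + 1)^(3/4)


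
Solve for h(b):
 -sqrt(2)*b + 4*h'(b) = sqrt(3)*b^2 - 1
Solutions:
 h(b) = C1 + sqrt(3)*b^3/12 + sqrt(2)*b^2/8 - b/4


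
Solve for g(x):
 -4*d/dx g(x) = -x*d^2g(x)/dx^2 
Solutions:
 g(x) = C1 + C2*x^5


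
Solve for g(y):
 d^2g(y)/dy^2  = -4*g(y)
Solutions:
 g(y) = C1*sin(2*y) + C2*cos(2*y)


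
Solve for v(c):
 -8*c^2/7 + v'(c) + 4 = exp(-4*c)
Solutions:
 v(c) = C1 + 8*c^3/21 - 4*c - exp(-4*c)/4


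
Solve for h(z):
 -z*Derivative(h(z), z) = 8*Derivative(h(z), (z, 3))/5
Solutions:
 h(z) = C1 + Integral(C2*airyai(-5^(1/3)*z/2) + C3*airybi(-5^(1/3)*z/2), z)


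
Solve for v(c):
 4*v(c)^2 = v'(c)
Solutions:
 v(c) = -1/(C1 + 4*c)


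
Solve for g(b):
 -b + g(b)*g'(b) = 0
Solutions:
 g(b) = -sqrt(C1 + b^2)
 g(b) = sqrt(C1 + b^2)


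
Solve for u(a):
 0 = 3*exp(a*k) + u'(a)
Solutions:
 u(a) = C1 - 3*exp(a*k)/k


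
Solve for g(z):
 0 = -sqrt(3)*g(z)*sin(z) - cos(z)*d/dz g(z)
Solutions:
 g(z) = C1*cos(z)^(sqrt(3))


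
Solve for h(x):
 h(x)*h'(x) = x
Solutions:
 h(x) = -sqrt(C1 + x^2)
 h(x) = sqrt(C1 + x^2)


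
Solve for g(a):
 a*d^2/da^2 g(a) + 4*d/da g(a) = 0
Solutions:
 g(a) = C1 + C2/a^3


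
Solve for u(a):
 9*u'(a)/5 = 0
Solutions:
 u(a) = C1


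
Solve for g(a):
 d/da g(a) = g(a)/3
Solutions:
 g(a) = C1*exp(a/3)


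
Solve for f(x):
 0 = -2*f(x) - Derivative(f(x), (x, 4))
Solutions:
 f(x) = (C1*sin(2^(3/4)*x/2) + C2*cos(2^(3/4)*x/2))*exp(-2^(3/4)*x/2) + (C3*sin(2^(3/4)*x/2) + C4*cos(2^(3/4)*x/2))*exp(2^(3/4)*x/2)


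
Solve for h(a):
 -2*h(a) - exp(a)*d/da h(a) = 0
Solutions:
 h(a) = C1*exp(2*exp(-a))


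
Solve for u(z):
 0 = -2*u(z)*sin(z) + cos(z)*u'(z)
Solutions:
 u(z) = C1/cos(z)^2


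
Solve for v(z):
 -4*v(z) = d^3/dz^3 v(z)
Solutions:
 v(z) = C3*exp(-2^(2/3)*z) + (C1*sin(2^(2/3)*sqrt(3)*z/2) + C2*cos(2^(2/3)*sqrt(3)*z/2))*exp(2^(2/3)*z/2)


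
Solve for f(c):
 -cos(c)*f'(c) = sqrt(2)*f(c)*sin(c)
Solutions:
 f(c) = C1*cos(c)^(sqrt(2))


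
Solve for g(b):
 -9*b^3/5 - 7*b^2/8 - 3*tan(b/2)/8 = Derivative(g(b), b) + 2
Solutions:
 g(b) = C1 - 9*b^4/20 - 7*b^3/24 - 2*b + 3*log(cos(b/2))/4


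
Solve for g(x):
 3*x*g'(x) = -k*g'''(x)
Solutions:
 g(x) = C1 + Integral(C2*airyai(3^(1/3)*x*(-1/k)^(1/3)) + C3*airybi(3^(1/3)*x*(-1/k)^(1/3)), x)


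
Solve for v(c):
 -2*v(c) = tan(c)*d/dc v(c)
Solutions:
 v(c) = C1/sin(c)^2


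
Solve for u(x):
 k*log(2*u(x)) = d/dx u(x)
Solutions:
 Integral(1/(log(_y) + log(2)), (_y, u(x))) = C1 + k*x


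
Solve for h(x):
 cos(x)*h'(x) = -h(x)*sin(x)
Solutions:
 h(x) = C1*cos(x)


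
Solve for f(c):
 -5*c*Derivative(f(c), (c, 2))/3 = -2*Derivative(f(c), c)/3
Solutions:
 f(c) = C1 + C2*c^(7/5)


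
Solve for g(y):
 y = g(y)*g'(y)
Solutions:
 g(y) = -sqrt(C1 + y^2)
 g(y) = sqrt(C1 + y^2)


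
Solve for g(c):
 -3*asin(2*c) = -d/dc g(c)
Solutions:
 g(c) = C1 + 3*c*asin(2*c) + 3*sqrt(1 - 4*c^2)/2


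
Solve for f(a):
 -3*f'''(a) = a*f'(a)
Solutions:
 f(a) = C1 + Integral(C2*airyai(-3^(2/3)*a/3) + C3*airybi(-3^(2/3)*a/3), a)


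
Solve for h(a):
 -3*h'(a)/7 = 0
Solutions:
 h(a) = C1


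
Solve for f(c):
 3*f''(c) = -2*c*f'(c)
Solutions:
 f(c) = C1 + C2*erf(sqrt(3)*c/3)


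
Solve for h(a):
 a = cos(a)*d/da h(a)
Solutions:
 h(a) = C1 + Integral(a/cos(a), a)


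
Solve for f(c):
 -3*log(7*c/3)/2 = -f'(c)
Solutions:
 f(c) = C1 + 3*c*log(c)/2 - 3*c*log(3)/2 - 3*c/2 + 3*c*log(7)/2


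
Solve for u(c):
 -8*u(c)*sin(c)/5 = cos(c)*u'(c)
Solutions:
 u(c) = C1*cos(c)^(8/5)


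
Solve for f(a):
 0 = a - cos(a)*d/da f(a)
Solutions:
 f(a) = C1 + Integral(a/cos(a), a)


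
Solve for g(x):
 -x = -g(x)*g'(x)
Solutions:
 g(x) = -sqrt(C1 + x^2)
 g(x) = sqrt(C1 + x^2)


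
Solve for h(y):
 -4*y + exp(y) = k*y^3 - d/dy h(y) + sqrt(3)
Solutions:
 h(y) = C1 + k*y^4/4 + 2*y^2 + sqrt(3)*y - exp(y)


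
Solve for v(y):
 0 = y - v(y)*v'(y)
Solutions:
 v(y) = -sqrt(C1 + y^2)
 v(y) = sqrt(C1 + y^2)


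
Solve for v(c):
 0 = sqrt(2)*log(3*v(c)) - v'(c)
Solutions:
 -sqrt(2)*Integral(1/(log(_y) + log(3)), (_y, v(c)))/2 = C1 - c


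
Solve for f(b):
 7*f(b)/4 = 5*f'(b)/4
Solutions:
 f(b) = C1*exp(7*b/5)


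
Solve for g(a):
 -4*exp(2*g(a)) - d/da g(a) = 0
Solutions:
 g(a) = log(-sqrt(-1/(C1 - 4*a))) - log(2)/2
 g(a) = log(-1/(C1 - 4*a))/2 - log(2)/2


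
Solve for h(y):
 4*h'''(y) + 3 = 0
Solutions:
 h(y) = C1 + C2*y + C3*y^2 - y^3/8


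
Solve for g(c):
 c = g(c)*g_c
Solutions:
 g(c) = -sqrt(C1 + c^2)
 g(c) = sqrt(C1 + c^2)


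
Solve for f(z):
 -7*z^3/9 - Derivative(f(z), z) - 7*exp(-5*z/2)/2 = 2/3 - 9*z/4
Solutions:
 f(z) = C1 - 7*z^4/36 + 9*z^2/8 - 2*z/3 + 7*exp(-5*z/2)/5


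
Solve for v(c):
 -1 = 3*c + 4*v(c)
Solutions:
 v(c) = -3*c/4 - 1/4


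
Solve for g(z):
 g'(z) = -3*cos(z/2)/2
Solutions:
 g(z) = C1 - 3*sin(z/2)


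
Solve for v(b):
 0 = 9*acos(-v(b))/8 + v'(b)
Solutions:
 Integral(1/acos(-_y), (_y, v(b))) = C1 - 9*b/8


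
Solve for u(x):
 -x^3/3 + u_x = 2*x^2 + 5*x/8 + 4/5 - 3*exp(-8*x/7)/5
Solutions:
 u(x) = C1 + x^4/12 + 2*x^3/3 + 5*x^2/16 + 4*x/5 + 21*exp(-8*x/7)/40


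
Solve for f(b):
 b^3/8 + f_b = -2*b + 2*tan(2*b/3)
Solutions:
 f(b) = C1 - b^4/32 - b^2 - 3*log(cos(2*b/3))


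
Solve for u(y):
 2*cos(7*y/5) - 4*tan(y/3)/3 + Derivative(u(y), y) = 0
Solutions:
 u(y) = C1 - 4*log(cos(y/3)) - 10*sin(7*y/5)/7


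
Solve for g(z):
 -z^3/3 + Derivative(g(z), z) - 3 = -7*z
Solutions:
 g(z) = C1 + z^4/12 - 7*z^2/2 + 3*z


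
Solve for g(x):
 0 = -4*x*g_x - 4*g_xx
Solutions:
 g(x) = C1 + C2*erf(sqrt(2)*x/2)


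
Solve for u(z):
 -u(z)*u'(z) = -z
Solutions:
 u(z) = -sqrt(C1 + z^2)
 u(z) = sqrt(C1 + z^2)


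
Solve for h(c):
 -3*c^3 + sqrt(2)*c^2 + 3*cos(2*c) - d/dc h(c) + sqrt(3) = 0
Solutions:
 h(c) = C1 - 3*c^4/4 + sqrt(2)*c^3/3 + sqrt(3)*c + 3*sin(2*c)/2


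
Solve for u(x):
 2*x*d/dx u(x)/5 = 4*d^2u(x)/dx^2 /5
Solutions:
 u(x) = C1 + C2*erfi(x/2)


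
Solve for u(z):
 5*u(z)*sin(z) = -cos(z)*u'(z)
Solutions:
 u(z) = C1*cos(z)^5


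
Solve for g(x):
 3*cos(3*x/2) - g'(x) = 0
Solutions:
 g(x) = C1 + 2*sin(3*x/2)


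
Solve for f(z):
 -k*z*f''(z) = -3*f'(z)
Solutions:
 f(z) = C1 + z^(((re(k) + 3)*re(k) + im(k)^2)/(re(k)^2 + im(k)^2))*(C2*sin(3*log(z)*Abs(im(k))/(re(k)^2 + im(k)^2)) + C3*cos(3*log(z)*im(k)/(re(k)^2 + im(k)^2)))


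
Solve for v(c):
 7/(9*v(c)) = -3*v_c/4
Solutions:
 v(c) = -sqrt(C1 - 168*c)/9
 v(c) = sqrt(C1 - 168*c)/9


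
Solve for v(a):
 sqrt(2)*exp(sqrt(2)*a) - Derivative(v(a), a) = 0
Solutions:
 v(a) = C1 + exp(sqrt(2)*a)


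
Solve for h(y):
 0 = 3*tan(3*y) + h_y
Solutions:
 h(y) = C1 + log(cos(3*y))


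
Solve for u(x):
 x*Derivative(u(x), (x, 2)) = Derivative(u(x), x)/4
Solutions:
 u(x) = C1 + C2*x^(5/4)


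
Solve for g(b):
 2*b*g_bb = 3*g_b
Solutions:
 g(b) = C1 + C2*b^(5/2)


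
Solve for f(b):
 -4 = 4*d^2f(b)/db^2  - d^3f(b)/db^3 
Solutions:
 f(b) = C1 + C2*b + C3*exp(4*b) - b^2/2


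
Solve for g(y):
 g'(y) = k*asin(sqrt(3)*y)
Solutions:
 g(y) = C1 + k*(y*asin(sqrt(3)*y) + sqrt(3)*sqrt(1 - 3*y^2)/3)


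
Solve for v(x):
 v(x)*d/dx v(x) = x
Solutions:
 v(x) = -sqrt(C1 + x^2)
 v(x) = sqrt(C1 + x^2)


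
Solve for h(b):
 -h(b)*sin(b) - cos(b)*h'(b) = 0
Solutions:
 h(b) = C1*cos(b)


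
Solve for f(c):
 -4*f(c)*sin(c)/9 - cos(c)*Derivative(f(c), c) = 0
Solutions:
 f(c) = C1*cos(c)^(4/9)


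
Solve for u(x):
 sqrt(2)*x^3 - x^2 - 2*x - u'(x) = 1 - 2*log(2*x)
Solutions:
 u(x) = C1 + sqrt(2)*x^4/4 - x^3/3 - x^2 + 2*x*log(x) - 3*x + x*log(4)


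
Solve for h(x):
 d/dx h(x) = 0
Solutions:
 h(x) = C1


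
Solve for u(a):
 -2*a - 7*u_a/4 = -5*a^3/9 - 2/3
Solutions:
 u(a) = C1 + 5*a^4/63 - 4*a^2/7 + 8*a/21


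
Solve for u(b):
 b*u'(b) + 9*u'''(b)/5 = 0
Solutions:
 u(b) = C1 + Integral(C2*airyai(-15^(1/3)*b/3) + C3*airybi(-15^(1/3)*b/3), b)
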